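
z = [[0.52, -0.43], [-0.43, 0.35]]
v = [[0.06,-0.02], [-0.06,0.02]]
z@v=[[0.06, -0.02], [-0.05, 0.02]]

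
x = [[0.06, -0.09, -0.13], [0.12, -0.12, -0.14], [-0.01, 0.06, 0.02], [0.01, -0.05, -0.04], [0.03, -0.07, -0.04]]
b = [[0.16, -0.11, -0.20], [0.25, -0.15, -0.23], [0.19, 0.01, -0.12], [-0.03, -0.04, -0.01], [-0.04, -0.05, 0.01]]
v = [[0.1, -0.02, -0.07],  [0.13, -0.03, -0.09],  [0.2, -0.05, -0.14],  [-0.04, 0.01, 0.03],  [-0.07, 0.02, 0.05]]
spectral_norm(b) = 0.51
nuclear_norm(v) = 0.34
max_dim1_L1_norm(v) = 0.39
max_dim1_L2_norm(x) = 0.22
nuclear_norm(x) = 0.38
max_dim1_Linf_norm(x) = 0.14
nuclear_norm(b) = 0.66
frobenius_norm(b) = 0.52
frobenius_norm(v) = 0.34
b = x + v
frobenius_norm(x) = 0.30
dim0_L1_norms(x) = [0.23, 0.39, 0.37]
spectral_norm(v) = 0.34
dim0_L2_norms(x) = [0.14, 0.18, 0.2]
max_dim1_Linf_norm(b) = 0.25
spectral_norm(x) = 0.30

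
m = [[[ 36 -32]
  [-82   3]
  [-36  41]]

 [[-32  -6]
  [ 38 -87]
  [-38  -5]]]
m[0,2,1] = 41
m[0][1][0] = -82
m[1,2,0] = -38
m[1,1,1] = -87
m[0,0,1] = -32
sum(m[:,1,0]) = -44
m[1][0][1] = -6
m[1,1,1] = -87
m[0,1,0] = -82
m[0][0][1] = -32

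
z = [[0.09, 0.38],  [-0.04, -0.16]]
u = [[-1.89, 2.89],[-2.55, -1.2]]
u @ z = [[-0.29,-1.18], [-0.18,-0.78]]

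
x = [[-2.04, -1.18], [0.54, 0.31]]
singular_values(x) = [2.44, 0.0]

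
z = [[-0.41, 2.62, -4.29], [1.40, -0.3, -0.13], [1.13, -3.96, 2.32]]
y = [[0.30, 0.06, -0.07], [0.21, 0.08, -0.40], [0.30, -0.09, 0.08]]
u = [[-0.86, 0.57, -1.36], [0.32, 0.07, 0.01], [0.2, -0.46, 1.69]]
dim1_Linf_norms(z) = [4.29, 1.4, 3.96]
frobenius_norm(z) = 7.06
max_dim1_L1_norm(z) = 7.41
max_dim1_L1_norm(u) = 2.79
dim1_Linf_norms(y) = [0.3, 0.4, 0.3]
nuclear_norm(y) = 0.96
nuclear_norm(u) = 3.13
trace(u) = 0.90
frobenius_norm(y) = 0.64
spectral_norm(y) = 0.54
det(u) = -0.19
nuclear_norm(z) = 9.72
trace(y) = 0.46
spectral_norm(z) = 6.70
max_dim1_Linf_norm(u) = 1.69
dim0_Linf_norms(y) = [0.3, 0.09, 0.4]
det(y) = -0.01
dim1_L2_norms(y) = [0.31, 0.46, 0.32]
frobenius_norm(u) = 2.48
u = z @ y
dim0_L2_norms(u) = [0.94, 0.74, 2.17]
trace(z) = 1.61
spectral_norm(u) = 2.40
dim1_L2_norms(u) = [1.71, 0.33, 1.76]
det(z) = 13.93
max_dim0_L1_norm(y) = 0.81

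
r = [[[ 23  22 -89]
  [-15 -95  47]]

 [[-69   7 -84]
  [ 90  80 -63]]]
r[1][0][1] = 7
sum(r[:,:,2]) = -189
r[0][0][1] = 22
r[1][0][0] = -69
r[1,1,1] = 80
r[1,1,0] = 90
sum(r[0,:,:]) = -107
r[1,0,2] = -84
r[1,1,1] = 80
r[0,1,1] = -95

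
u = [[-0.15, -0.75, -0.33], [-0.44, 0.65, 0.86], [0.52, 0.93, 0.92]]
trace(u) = 1.42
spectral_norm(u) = 1.86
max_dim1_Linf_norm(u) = 0.93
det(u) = -0.36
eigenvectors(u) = [[0.58, 0.59, -0.40], [0.59, -0.63, 0.69], [-0.56, 0.51, 0.60]]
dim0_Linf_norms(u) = [0.52, 0.93, 0.92]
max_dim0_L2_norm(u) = 1.36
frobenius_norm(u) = 2.01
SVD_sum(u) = [[-0.09, -0.56, -0.54], [0.11, 0.73, 0.69], [0.15, 0.98, 0.93]] + [[-0.13, -0.02, 0.04], [-0.56, -0.06, 0.16], [0.34, 0.04, -0.10]] + [[0.07,-0.17,0.17],  [0.01,-0.01,0.01],  [0.03,-0.09,0.09]]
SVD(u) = [[-0.42, -0.20, 0.89], [0.54, -0.84, 0.07], [0.73, 0.51, 0.46]] @ diag([1.863404941975488, 0.6931050531367983, 0.2804057908417039]) @ [[0.11, 0.72, 0.68], [0.96, 0.11, -0.27], [0.27, -0.68, 0.68]]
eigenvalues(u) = [-0.6, 0.37, 1.65]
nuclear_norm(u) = 2.84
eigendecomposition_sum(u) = [[-0.30, -0.23, 0.06], [-0.31, -0.23, 0.07], [0.29, 0.22, -0.06]] + [[0.19, -0.03, 0.16], [-0.21, 0.03, -0.18], [0.17, -0.03, 0.14]] + [[-0.04, -0.49, -0.56], [0.07, 0.85, 0.97], [0.06, 0.74, 0.84]]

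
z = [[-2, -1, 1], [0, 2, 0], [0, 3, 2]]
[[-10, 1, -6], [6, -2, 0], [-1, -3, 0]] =z @ [[1, 0, 3], [3, -1, 0], [-5, 0, 0]]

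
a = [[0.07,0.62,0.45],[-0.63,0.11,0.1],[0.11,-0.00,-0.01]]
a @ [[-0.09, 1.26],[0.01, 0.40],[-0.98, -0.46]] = [[-0.44, 0.13], [-0.04, -0.8], [-0.0, 0.14]]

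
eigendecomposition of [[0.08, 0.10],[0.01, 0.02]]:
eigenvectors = [[0.99, -0.81], [0.13, 0.59]]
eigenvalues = [0.09, 0.01]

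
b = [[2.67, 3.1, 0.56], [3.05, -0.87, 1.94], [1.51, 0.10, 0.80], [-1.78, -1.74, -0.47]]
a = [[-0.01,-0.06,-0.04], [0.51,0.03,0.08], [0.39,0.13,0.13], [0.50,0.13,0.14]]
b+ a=[[2.66, 3.04, 0.52], [3.56, -0.84, 2.02], [1.9, 0.23, 0.93], [-1.28, -1.61, -0.33]]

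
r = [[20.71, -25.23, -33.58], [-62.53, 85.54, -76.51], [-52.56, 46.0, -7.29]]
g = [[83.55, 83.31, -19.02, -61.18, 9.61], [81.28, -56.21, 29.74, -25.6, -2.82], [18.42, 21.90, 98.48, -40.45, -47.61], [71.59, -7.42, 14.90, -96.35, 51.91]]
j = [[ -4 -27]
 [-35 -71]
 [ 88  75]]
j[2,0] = 88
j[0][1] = -27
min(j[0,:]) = -27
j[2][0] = 88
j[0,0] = -4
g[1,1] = -56.21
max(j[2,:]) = 88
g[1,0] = 81.28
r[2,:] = [-52.56, 46.0, -7.29]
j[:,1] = [-27, -71, 75]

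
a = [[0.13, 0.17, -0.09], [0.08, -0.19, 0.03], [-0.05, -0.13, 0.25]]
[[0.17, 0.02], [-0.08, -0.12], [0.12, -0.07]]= a@[[0.88, -0.49],[0.95, 0.40],[1.16, -0.18]]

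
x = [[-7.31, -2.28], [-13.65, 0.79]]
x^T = [[-7.31, -13.65], [-2.28, 0.79]]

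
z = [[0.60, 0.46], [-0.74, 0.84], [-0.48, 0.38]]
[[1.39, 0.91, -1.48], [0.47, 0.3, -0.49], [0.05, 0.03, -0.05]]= z@[[1.13, 0.74, -1.21], [1.55, 1.01, -1.65]]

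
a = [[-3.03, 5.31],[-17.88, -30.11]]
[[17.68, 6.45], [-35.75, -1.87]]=a @ [[-1.84, -0.99],[2.28, 0.65]]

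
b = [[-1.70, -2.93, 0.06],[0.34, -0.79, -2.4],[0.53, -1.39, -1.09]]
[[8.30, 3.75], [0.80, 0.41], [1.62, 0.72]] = b@ [[-1.71,-0.81], [-1.84,-0.81], [0.03,-0.02]]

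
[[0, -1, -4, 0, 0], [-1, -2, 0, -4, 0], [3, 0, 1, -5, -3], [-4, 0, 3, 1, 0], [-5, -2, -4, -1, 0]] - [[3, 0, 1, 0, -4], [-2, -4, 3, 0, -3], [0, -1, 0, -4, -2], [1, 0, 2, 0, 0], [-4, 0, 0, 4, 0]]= [[-3, -1, -5, 0, 4], [1, 2, -3, -4, 3], [3, 1, 1, -1, -1], [-5, 0, 1, 1, 0], [-1, -2, -4, -5, 0]]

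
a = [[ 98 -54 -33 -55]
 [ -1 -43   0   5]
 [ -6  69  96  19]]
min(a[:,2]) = -33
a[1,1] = -43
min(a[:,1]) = -54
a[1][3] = 5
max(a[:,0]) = 98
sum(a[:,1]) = -28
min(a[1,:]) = -43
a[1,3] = 5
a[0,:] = [98, -54, -33, -55]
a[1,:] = [-1, -43, 0, 5]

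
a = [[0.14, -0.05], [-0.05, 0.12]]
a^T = [[0.14, -0.05], [-0.05, 0.12]]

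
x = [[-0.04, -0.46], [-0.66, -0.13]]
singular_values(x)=[0.69, 0.43]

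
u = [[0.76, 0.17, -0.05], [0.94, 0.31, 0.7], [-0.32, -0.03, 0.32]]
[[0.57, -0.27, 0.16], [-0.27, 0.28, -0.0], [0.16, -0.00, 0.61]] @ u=[[0.13,0.01,-0.17], [0.06,0.04,0.21], [-0.07,0.01,0.19]]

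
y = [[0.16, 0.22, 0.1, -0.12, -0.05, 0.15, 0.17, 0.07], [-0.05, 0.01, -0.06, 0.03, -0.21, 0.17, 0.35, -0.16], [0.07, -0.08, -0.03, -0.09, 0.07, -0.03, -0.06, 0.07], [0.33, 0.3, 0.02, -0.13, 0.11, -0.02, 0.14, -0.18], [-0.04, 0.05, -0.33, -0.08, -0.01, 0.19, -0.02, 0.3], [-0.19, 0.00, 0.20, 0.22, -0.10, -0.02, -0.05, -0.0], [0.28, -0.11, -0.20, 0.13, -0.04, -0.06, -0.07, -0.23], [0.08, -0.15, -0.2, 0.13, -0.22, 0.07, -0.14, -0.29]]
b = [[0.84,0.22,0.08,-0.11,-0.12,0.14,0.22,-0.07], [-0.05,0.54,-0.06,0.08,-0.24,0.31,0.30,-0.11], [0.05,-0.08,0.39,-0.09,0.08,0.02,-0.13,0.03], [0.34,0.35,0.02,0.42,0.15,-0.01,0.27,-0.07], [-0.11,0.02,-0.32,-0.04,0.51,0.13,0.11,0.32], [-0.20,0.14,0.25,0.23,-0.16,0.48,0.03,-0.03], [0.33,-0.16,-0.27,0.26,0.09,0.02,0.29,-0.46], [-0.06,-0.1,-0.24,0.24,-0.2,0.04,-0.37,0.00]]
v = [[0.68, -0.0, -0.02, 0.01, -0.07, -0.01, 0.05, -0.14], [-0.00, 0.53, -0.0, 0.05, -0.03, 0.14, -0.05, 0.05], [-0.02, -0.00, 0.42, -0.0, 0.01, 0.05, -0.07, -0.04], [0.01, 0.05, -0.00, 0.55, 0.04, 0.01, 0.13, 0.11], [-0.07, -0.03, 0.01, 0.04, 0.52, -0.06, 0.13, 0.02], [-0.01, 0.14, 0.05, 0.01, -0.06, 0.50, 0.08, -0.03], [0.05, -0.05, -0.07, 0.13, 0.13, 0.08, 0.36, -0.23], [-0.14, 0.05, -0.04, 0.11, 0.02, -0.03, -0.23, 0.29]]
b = v + y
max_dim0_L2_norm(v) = 0.7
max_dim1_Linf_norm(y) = 0.35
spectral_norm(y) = 0.67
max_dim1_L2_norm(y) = 0.53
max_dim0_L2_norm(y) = 0.54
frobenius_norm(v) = 1.52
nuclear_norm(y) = 2.89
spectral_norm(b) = 1.21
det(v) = -0.00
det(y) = -0.00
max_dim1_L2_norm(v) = 0.7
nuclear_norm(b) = 4.99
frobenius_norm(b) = 1.99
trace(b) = 3.47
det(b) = -0.00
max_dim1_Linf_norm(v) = 0.68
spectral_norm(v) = 0.78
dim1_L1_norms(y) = [1.04, 1.04, 0.5, 1.23, 1.02, 0.78, 1.12, 1.28]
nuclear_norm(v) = 3.85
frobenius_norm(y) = 1.24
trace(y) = -0.38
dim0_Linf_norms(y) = [0.33, 0.3, 0.33, 0.22, 0.22, 0.19, 0.35, 0.3]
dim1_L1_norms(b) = [1.8, 1.69, 0.87, 1.63, 1.56, 1.52, 1.88, 1.25]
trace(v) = 3.85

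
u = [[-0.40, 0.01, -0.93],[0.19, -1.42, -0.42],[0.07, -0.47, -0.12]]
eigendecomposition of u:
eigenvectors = [[-0.24,-0.98,-0.89], [-0.92,-0.17,-0.23], [-0.30,-0.04,0.38]]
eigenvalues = [-1.51, -0.44, 0.0]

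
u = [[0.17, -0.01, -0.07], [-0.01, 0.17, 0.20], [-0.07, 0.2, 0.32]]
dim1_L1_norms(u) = [0.25, 0.38, 0.59]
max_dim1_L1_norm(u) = 0.59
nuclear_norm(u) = 0.66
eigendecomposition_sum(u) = [[0.02, -0.05, -0.08], [-0.05, 0.14, 0.21], [-0.08, 0.21, 0.31]] + [[0.15, 0.05, 0.01], [0.05, 0.02, 0.00], [0.01, 0.00, 0.0]] + [[0.00, -0.00, 0.00], [-0.00, 0.01, -0.01], [0.0, -0.01, 0.01]]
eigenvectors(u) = [[0.21,-0.95,0.23],[-0.55,-0.3,-0.78],[-0.81,-0.04,0.58]]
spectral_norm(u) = 0.47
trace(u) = 0.66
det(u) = 0.00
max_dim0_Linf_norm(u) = 0.32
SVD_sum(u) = [[0.02, -0.05, -0.08], [-0.05, 0.14, 0.21], [-0.08, 0.21, 0.31]] + [[0.15, 0.05, 0.01],  [0.05, 0.02, 0.00],  [0.01, 0.0, 0.0]] + [[0.00,-0.0,0.00], [-0.0,0.01,-0.01], [0.00,-0.01,0.01]]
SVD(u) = [[-0.21,-0.95,0.23], [0.55,-0.30,-0.78], [0.81,-0.04,0.58]] @ diag([0.47194195760725516, 0.16398570420641803, 0.024072338186326737]) @ [[-0.21, 0.55, 0.81],[-0.95, -0.30, -0.04],[0.23, -0.78, 0.58]]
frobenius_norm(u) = 0.50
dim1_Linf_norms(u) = [0.17, 0.2, 0.32]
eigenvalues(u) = [0.47, 0.16, 0.02]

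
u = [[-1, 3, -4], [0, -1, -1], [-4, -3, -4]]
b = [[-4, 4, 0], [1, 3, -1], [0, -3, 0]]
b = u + [[-3, 1, 4], [1, 4, 0], [4, 0, 4]]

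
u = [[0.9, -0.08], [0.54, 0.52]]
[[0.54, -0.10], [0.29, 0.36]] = u@[[0.59, -0.05],  [-0.05, 0.74]]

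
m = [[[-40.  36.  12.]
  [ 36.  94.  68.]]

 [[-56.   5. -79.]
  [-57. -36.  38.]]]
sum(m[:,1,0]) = -21.0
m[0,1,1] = 94.0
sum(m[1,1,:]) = -55.0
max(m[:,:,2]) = 68.0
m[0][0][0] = -40.0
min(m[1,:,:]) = -79.0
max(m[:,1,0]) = 36.0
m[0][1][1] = 94.0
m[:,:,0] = [[-40.0, 36.0], [-56.0, -57.0]]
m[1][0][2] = -79.0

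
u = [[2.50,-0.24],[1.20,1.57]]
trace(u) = 4.07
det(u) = 4.21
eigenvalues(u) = [(2.04+0.27j), (2.04-0.27j)]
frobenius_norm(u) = 3.20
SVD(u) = [[-0.84, -0.54], [-0.54, 0.84]] @ diag([2.8269165373454386, 1.490316372748711]) @ [[-0.97, -0.23], [-0.23, 0.97]]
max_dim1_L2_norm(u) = 2.51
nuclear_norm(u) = 4.32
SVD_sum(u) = [[2.32,0.54], [1.49,0.35]] + [[0.18, -0.78], [-0.29, 1.22]]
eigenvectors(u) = [[(0.35+0.2j), (0.35-0.2j)], [(0.91+0j), 0.91-0.00j]]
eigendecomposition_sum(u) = [[(1.25-1.63j), -0.12+0.91j],[0.60-4.56j, (0.78+1.9j)]] + [[1.25+1.63j, (-0.12-0.91j)], [(0.6+4.56j), (0.78-1.9j)]]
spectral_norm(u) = 2.83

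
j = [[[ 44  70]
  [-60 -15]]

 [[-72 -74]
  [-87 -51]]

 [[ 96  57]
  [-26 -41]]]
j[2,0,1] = 57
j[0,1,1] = -15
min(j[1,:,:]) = -87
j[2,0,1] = 57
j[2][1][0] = -26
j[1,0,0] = -72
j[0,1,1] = -15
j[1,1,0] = -87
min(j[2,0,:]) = 57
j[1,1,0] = -87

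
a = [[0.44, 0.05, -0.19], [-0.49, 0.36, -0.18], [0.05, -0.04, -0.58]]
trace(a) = 0.22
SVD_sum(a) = [[0.36,-0.15,-0.01], [-0.54,0.23,0.02], [0.07,-0.03,-0.0]] + [[0.01, 0.03, -0.21],[0.01, 0.03, -0.21],[0.02, 0.09, -0.56]] + [[0.07, 0.17, 0.03], [0.04, 0.10, 0.02], [-0.04, -0.10, -0.02]]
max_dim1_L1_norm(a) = 1.03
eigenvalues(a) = [(0.4+0.17j), (0.4-0.17j), (-0.58+0j)]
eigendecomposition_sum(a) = [[(0.22+0.04j), 0.03-0.07j, (-0.05+0.01j)], [-0.25+0.60j, (0.18+0.12j), (-0.01-0.14j)], [(0.02-0.03j), (-0.01-0.01j), -0.00+0.01j]] + [[0.22-0.04j, 0.03+0.07j, (-0.05-0.01j)], [-0.25-0.60j, 0.18-0.12j, (-0.01+0.14j)], [(0.02+0.03j), (-0.01+0.01j), -0.00-0.01j]] + [[0.00-0.00j, (-0-0j), (-0.1+0j)], [0.00-0.00j, -0.01-0.00j, (-0.16+0j)], [0.02-0.00j, -0.03-0.00j, -0.58+0.00j]]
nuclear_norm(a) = 1.59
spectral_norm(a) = 0.71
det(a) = -0.11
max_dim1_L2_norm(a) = 0.63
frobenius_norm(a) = 0.99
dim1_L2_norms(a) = [0.48, 0.63, 0.58]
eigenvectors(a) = [[0.06+0.32j, (0.06-0.32j), (0.16+0j)], [-0.94+0.00j, (-0.94-0j), 0.27+0.00j], [(0.04+0.01j), (0.04-0.01j), 0.95+0.00j]]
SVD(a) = [[-0.55, 0.33, 0.77], [0.83, 0.34, 0.45], [-0.11, 0.88, -0.46]] @ diag([0.7089371272225894, 0.6434746585652353, 0.24114002867573842]) @ [[-0.92, 0.39, 0.03], [0.04, 0.16, -0.99], [0.39, 0.91, 0.16]]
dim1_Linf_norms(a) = [0.44, 0.49, 0.58]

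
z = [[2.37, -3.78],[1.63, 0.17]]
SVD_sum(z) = [[2.58,-3.63], [0.47,-0.66]] + [[-0.21,-0.15], [1.16,0.83]]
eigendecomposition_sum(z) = [[1.18+0.80j, -1.89+1.08j], [0.82-0.47j, 0.08+1.43j]] + [[(1.18-0.8j),  -1.89-1.08j], [(0.82+0.47j),  (0.08-1.43j)]]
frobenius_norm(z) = 4.75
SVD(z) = [[-0.98, -0.18],[-0.18, 0.98]] @ diag([4.526356852101114, 1.4502391690467094]) @ [[-0.58, 0.82],[0.82, 0.58]]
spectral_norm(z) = 4.53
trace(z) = 2.54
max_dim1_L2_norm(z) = 4.46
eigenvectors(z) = [[(0.84+0j), (0.84-0j)], [(0.24-0.49j), 0.24+0.49j]]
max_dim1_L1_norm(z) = 6.15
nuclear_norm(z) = 5.98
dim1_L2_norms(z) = [4.46, 1.64]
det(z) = 6.56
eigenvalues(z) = [(1.27+2.23j), (1.27-2.23j)]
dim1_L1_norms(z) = [6.15, 1.8]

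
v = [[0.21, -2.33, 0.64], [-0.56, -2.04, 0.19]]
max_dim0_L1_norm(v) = 4.37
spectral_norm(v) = 3.16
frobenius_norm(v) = 3.22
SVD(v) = [[-0.76, -0.65], [-0.65, 0.76]] @ diag([3.1628005020414522, 0.6249743869042405]) @ [[0.07, 0.98, -0.19], [-0.90, -0.03, -0.44]]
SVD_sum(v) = [[-0.16, -2.34, 0.46], [-0.14, -2.03, 0.4]] + [[0.37, 0.01, 0.18], [-0.42, -0.01, -0.21]]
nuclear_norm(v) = 3.79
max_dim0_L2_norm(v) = 3.1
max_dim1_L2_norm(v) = 2.43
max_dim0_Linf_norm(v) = 2.33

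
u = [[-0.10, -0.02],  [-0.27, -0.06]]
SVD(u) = [[-0.35, -0.94], [-0.94, 0.35]] @ diag([0.2947810324796028, 0.002035409113513825]) @ [[0.98, 0.21],[0.21, -0.98]]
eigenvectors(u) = [[-0.34, 0.20], [-0.94, -0.98]]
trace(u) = -0.16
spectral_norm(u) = 0.29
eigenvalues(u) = [-0.16, -0.0]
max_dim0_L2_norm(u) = 0.29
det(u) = 0.00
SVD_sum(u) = [[-0.1, -0.02], [-0.27, -0.06]] + [[-0.0,0.00], [0.00,-0.0]]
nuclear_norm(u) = 0.30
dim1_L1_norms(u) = [0.12, 0.33]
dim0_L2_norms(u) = [0.29, 0.06]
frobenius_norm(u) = 0.29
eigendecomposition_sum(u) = [[-0.10, -0.02], [-0.28, -0.06]] + [[-0.00, 0.0],[0.01, -0.00]]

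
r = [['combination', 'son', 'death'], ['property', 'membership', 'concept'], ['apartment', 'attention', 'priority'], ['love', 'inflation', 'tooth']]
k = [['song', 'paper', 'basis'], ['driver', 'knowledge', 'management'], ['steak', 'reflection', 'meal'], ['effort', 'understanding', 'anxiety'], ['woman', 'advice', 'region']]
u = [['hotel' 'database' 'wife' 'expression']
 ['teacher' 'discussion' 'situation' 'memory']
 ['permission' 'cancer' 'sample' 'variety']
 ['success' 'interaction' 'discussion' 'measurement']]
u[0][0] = 'hotel'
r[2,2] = 'priority'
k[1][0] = 'driver'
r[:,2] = ['death', 'concept', 'priority', 'tooth']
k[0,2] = 'basis'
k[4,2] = 'region'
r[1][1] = 'membership'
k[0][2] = 'basis'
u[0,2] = 'wife'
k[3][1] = 'understanding'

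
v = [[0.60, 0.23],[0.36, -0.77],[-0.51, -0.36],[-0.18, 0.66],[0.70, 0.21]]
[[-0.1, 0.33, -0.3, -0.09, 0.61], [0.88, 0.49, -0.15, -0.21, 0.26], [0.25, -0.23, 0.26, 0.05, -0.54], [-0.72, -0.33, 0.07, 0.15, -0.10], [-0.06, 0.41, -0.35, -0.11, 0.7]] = v@[[0.23, 0.68, -0.49, -0.21, 0.97], [-1.03, -0.32, -0.03, 0.17, 0.12]]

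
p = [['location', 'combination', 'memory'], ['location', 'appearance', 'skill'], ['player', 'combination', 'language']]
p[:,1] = ['combination', 'appearance', 'combination']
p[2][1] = 'combination'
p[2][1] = 'combination'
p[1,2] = 'skill'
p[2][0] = 'player'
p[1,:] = ['location', 'appearance', 'skill']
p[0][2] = 'memory'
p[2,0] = 'player'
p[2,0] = 'player'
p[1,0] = 'location'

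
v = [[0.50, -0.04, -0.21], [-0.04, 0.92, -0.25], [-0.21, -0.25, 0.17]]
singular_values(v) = [1.0, 0.59, 0.0]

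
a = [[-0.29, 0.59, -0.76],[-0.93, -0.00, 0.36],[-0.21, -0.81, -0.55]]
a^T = [[-0.29, -0.93, -0.21], [0.59, -0.0, -0.81], [-0.76, 0.36, -0.55]]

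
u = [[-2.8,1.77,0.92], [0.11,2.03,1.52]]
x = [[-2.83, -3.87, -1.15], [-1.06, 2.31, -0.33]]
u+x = [[-5.63,-2.1,-0.23], [-0.95,4.34,1.19]]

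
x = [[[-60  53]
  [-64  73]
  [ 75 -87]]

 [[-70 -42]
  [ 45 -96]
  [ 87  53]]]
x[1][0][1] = -42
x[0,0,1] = 53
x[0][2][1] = -87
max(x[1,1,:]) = 45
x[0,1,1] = 73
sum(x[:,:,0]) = 13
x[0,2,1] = -87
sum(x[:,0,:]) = -119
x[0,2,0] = 75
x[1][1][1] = -96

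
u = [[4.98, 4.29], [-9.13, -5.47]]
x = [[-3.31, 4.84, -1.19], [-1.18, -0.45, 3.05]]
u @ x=[[-21.55, 22.17, 7.16], [36.67, -41.73, -5.82]]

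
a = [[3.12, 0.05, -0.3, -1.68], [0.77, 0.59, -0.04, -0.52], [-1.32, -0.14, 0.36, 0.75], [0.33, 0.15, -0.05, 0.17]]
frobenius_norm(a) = 4.06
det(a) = 0.16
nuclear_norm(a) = 5.12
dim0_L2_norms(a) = [3.49, 0.63, 0.47, 1.92]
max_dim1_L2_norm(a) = 3.56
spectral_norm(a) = 4.00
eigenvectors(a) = [[-0.87, -0.21, -0.36, 0.4], [-0.25, 0.07, -0.52, 0.39], [0.41, -0.96, 0.42, -0.42], [-0.12, -0.19, -0.65, 0.72]]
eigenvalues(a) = [3.04, 0.23, 0.51, 0.46]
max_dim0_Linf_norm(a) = 3.12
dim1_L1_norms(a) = [5.15, 1.92, 2.57, 0.7]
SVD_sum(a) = [[3.10, 0.22, -0.37, -1.69], [0.84, 0.06, -0.10, -0.46], [-1.35, -0.1, 0.16, 0.74], [0.19, 0.01, -0.02, -0.11]] + [[0.01, -0.17, -0.00, 0.0], [-0.04, 0.53, 0.01, -0.00], [0.0, -0.04, -0.0, 0.0], [-0.01, 0.12, 0.0, -0.00]] + [[0.00, 0.0, -0.0, 0.00], [-0.03, -0.0, 0.01, -0.06], [0.00, 0.00, -0.00, 0.0], [0.14, 0.01, -0.04, 0.28]] + [[0.01,-0.00,0.08,0.00], [0.01,-0.0,0.04,0.00], [0.03,-0.00,0.2,0.01], [0.0,-0.0,0.01,0.0]]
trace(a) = 4.24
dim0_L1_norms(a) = [5.54, 0.93, 0.75, 3.12]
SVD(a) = [[-0.89,0.29,-0.00,-0.35], [-0.24,-0.93,0.22,-0.17], [0.39,0.07,-0.0,-0.92], [-0.06,-0.21,-0.97,-0.04]] @ diag([3.9993582199489777, 0.5767924479526388, 0.3219212296597134, 0.2191141766425281]) @ [[-0.87,-0.06,0.10,0.47],[0.07,-1.0,-0.03,0.01],[-0.46,-0.04,0.12,-0.88],[-0.15,0.01,-0.99,-0.06]]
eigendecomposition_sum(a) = [[3.17, -0.04, -0.32, -1.93], [0.93, -0.01, -0.09, -0.56], [-1.49, 0.02, 0.15, 0.90], [0.44, -0.00, -0.04, -0.27]] + [[0.02, 0.01, 0.05, 0.01], [-0.01, -0.0, -0.02, -0.0], [0.08, 0.05, 0.21, 0.05], [0.01, 0.01, 0.04, 0.01]] + [[-0.18, 1.1, 0.20, -0.38], [-0.26, 1.60, 0.28, -0.55], [0.21, -1.28, -0.23, 0.44], [-0.32, 1.99, 0.35, -0.69]] + [[0.11,-1.03,-0.22,0.62],[0.11,-1.0,-0.22,0.6],[-0.12,1.07,0.23,-0.65],[0.20,-1.85,-0.4,1.12]]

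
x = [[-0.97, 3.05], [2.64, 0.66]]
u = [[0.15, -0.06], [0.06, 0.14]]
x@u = [[0.04, 0.49], [0.44, -0.07]]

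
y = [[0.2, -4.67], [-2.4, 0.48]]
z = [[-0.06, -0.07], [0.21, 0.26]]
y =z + [[0.26, -4.60], [-2.61, 0.22]]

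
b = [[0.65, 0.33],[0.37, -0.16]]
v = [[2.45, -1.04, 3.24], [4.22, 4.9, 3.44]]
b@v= [[2.99, 0.94, 3.24], [0.23, -1.17, 0.65]]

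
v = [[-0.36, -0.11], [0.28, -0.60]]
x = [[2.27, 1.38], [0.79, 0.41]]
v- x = [[-2.63, -1.49], [-0.51, -1.01]]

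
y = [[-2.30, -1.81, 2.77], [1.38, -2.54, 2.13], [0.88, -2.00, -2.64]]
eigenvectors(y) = [[0.84+0.00j,(0.34+0.53j),(0.34-0.53j)], [(-0.01+0j),(0.65+0j),0.65-0.00j], [-0.54+0.00j,(0.03+0.42j),(0.03-0.42j)]]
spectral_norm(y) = 4.86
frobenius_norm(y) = 6.39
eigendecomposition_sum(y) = [[(-2.24+0j), (1.05+0j), 2.82-0.00j],  [(0.03-0j), (-0.01-0j), -0.03+0.00j],  [1.43-0.00j, (-0.67-0j), -1.80+0.00j]] + [[(-0.03+0.8j), -1.43-0.52j, (-0.02+1.26j)], [0.68+0.48j, (-1.26+0.95j), (1.08+0.74j)], [-0.28+0.46j, (-0.67-0.76j), (-0.42+0.73j)]] + [[-0.03-0.80j, (-1.43+0.52j), (-0.02-1.26j)], [(0.68-0.48j), (-1.26-0.95j), (1.08-0.74j)], [(-0.28-0.46j), -0.67+0.76j, -0.42-0.73j]]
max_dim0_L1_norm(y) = 7.54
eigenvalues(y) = [(-4.05+0j), (-1.71+2.47j), (-1.71-2.47j)]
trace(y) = -7.48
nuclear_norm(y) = 10.55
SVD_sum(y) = [[-1.1, -1.59, 3.28], [-0.72, -1.04, 2.15], [0.49, 0.71, -1.46]] + [[-0.13, 0.22, 0.07], [1.09, -1.91, -0.56], [1.33, -2.32, -0.68]] + [[-1.08, -0.45, -0.58], [1.01, 0.42, 0.54], [-0.93, -0.39, -0.5]]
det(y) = -36.66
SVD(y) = [[0.78, 0.07, -0.62],[0.51, -0.63, 0.58],[-0.35, -0.77, -0.54]] @ diag([4.85722962070952, 3.584648084289966, 2.1055922025639995]) @ [[-0.29, -0.42, 0.86], [-0.48, 0.84, 0.25], [0.83, 0.34, 0.44]]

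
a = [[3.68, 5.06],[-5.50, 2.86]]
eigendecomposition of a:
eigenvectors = [[-0.05-0.69j,(-0.05+0.69j)],[(0.72+0j),0.72-0.00j]]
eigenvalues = [(3.27+5.26j), (3.27-5.26j)]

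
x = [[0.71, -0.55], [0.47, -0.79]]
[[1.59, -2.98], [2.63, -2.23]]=x @[[-0.63, -3.71], [-3.7, 0.62]]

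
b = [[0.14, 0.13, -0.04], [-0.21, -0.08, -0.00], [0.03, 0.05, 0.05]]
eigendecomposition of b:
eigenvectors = [[(-0.37-0.47j), -0.37+0.47j, (-0.3+0j)], [(0.76+0j), 0.76-0.00j, (0.43+0j)], [-0.15-0.18j, (-0.15+0.18j), 0.85+0.00j]]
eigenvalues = [(0.02+0.13j), (0.02-0.13j), (0.06+0j)]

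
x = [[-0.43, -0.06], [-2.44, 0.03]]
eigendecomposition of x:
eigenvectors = [[-0.27,0.09], [-0.96,-1.00]]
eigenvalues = [-0.65, 0.25]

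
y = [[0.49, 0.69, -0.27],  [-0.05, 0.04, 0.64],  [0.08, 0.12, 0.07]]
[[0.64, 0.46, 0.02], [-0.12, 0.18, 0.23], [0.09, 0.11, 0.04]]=y @ [[0.74,0.34,-0.15], [0.34,0.53,0.27], [-0.15,0.27,0.33]]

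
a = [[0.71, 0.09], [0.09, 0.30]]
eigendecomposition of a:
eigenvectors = [[0.98, -0.21], [0.21, 0.98]]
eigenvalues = [0.73, 0.28]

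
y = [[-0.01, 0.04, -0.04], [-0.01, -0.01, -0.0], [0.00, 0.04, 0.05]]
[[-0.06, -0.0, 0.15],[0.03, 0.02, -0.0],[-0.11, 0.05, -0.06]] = y @ [[-0.92, -2.35, -0.84], [-2.2, 0.2, 1.29], [-0.52, 0.85, -2.15]]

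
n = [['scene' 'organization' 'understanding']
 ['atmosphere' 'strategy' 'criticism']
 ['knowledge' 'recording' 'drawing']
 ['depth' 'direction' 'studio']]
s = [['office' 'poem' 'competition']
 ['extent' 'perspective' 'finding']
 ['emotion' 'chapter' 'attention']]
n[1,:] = ['atmosphere', 'strategy', 'criticism']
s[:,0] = ['office', 'extent', 'emotion']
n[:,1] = ['organization', 'strategy', 'recording', 'direction']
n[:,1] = ['organization', 'strategy', 'recording', 'direction']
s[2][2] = 'attention'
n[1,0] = 'atmosphere'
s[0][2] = 'competition'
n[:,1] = ['organization', 'strategy', 'recording', 'direction']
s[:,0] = ['office', 'extent', 'emotion']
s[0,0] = 'office'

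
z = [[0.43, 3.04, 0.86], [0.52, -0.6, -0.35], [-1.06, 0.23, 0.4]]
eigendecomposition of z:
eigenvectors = [[0.55, 0.27, -0.64], [0.33, -0.30, 0.45], [-0.76, 0.92, -0.62]]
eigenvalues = [1.07, 0.02, -0.86]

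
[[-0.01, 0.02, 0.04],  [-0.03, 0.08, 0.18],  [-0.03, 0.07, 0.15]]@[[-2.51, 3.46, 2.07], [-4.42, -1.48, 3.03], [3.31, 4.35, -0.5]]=[[0.07, 0.11, 0.02],[0.32, 0.56, 0.09],[0.26, 0.45, 0.08]]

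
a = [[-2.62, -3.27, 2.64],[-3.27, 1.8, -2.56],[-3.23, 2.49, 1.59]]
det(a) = -74.39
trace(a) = 0.77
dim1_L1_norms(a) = [8.53, 7.63, 7.31]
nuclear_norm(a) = 13.31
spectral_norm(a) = 5.55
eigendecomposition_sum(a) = [[-2.98+0.00j, -1.88+0.00j, (0.54-0j)], [-2.01+0.00j, -1.26+0.00j, 0.36-0.00j], [(-0.81+0j), -0.51+0.00j, (0.15-0j)]] + [[0.18+0.58j,-0.70-0.71j,1.05-0.39j], [-0.63-0.83j,(1.53+0.73j),-1.46+1.25j], [-1.21+0.33j,(1.5-1.37j),0.72+2.19j]] + [[0.18-0.58j, -0.70+0.71j, (1.05+0.39j)], [-0.63+0.83j, 1.53-0.73j, (-1.46-1.25j)], [(-1.21-0.33j), (1.5+1.37j), 0.72-2.19j]]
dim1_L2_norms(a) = [4.95, 4.53, 4.38]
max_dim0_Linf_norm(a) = 3.27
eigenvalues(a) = [(-4.1+0j), (2.43+3.5j), (2.43-3.5j)]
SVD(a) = [[-0.03, 0.95, -0.32], [-0.72, -0.24, -0.65], [-0.69, 0.22, 0.69]] @ diag([5.551672308243253, 5.158049068929261, 2.5976844274089483]) @ [[0.84, -0.53, 0.12], [-0.46, -0.58, 0.67], [0.28, 0.62, 0.73]]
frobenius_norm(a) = 8.01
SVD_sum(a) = [[-0.13, 0.08, -0.02], [-3.37, 2.12, -0.49], [-3.22, 2.02, -0.47]] + [[-2.25, -2.83, 3.27], [0.58, 0.73, -0.84], [-0.51, -0.65, 0.75]] + [[-0.24,-0.52,-0.62], [-0.48,-1.04,-1.23], [0.51,1.11,1.31]]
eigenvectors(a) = [[(-0.81+0j), -0.01-0.35j, -0.01+0.35j], [(-0.54+0j), 0.23+0.56j, (0.23-0.56j)], [-0.22+0.00j, (0.72+0j), 0.72-0.00j]]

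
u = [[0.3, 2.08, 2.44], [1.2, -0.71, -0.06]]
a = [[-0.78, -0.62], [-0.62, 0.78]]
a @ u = [[-0.98, -1.18, -1.87], [0.75, -1.84, -1.56]]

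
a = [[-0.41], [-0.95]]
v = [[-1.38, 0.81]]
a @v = [[0.57, -0.33],[1.31, -0.77]]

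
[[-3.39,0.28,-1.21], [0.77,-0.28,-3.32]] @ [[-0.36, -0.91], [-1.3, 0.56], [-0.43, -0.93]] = [[1.38,4.37], [1.51,2.23]]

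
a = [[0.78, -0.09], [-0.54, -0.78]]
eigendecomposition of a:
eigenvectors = [[0.95,0.06], [-0.32,1.0]]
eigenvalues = [0.81, -0.81]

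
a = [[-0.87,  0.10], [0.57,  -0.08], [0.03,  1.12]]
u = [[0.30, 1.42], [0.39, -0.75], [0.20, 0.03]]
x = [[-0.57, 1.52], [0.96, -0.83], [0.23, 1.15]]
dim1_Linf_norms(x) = [1.52, 0.96, 1.15]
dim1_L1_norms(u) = [1.72, 1.14, 0.23]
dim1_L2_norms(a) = [0.88, 0.58, 1.12]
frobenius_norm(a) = 1.53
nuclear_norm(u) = 2.13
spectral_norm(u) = 1.61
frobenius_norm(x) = 2.37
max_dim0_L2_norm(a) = 1.13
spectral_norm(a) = 1.15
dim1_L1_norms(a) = [0.97, 0.65, 1.15]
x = u + a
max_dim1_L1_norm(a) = 1.15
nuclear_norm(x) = 3.07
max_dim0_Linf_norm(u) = 1.42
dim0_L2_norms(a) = [1.04, 1.13]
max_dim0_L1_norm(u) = 2.2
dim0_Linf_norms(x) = [0.96, 1.52]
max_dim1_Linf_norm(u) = 1.42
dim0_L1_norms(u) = [0.89, 2.2]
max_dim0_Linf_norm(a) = 1.12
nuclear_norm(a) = 2.17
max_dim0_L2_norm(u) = 1.61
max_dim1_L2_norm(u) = 1.45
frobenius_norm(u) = 1.69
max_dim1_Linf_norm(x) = 1.52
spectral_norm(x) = 2.21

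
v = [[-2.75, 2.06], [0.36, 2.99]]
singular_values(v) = [3.97, 2.26]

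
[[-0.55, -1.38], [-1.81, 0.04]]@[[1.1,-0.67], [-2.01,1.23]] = [[2.17, -1.33],[-2.07, 1.26]]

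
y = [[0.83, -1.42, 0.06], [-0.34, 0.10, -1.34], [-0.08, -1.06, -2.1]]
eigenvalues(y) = [1.36, 0.13, -2.66]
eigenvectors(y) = [[0.94, -0.88, 0.17], [-0.34, -0.42, 0.45], [0.08, 0.23, 0.88]]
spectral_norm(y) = 2.68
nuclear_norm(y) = 4.50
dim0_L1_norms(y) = [1.25, 2.58, 3.5]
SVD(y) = [[0.21, -0.90, -0.38],  [0.43, 0.43, -0.79],  [0.88, -0.0, 0.48]] @ diag([2.684144073049537, 1.7190457789712523, 0.10174578573170066]) @ [[-0.02, -0.44, -0.9], [-0.52, 0.77, -0.37], [-0.85, -0.46, 0.24]]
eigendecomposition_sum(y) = [[0.8, -1.37, 0.55], [-0.29, 0.50, -0.2], [0.07, -0.12, 0.05]] + [[0.05,0.12,-0.07],[0.02,0.06,-0.04],[-0.01,-0.03,0.02]] + [[-0.03, -0.17, -0.41], [-0.07, -0.46, -1.11], [-0.14, -0.91, -2.17]]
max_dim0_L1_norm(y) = 3.5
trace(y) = -1.17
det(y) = -0.47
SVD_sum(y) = [[-0.01, -0.24, -0.5], [-0.02, -0.51, -1.05], [-0.04, -1.03, -2.11]] + [[0.81, -1.19, 0.57],[-0.39, 0.58, -0.27],[0.00, -0.00, 0.00]] + [[0.03, 0.02, -0.01], [0.07, 0.04, -0.02], [-0.04, -0.02, 0.01]]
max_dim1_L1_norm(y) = 3.24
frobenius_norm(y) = 3.19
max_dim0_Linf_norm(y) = 2.1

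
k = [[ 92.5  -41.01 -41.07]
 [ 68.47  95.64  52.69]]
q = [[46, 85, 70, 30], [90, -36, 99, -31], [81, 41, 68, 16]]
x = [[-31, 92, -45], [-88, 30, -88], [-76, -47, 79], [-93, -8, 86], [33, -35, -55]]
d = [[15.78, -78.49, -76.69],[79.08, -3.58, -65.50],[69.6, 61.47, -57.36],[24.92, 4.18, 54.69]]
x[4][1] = -35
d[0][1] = -78.49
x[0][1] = 92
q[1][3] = -31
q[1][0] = 90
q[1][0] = 90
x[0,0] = -31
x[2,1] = -47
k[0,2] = -41.07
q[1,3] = -31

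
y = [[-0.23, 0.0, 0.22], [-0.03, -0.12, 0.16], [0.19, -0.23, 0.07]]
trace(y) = -0.28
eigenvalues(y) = [-0.29, 0.01, -0.0]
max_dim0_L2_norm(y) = 0.3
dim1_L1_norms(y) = [0.45, 0.31, 0.49]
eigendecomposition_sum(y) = [[-0.33, 0.17, 0.13], [-0.14, 0.07, 0.05], [0.08, -0.04, -0.03]] + [[0.09,-0.15,0.08], [0.1,-0.17,0.10], [0.09,-0.17,0.09]] + [[0.01,-0.02,0.01], [0.01,-0.02,0.01], [0.01,-0.02,0.01]]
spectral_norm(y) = 0.36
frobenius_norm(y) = 0.49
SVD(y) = [[-0.85, -0.28, 0.45], [-0.23, -0.56, -0.79], [0.48, -0.78, 0.41]] @ diag([0.35845294240848846, 0.32804189944183115, 1.700859844609245e-05]) @ [[0.82, -0.23, -0.53], [-0.20, 0.75, -0.63], [0.54, 0.62, 0.57]]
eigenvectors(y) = [[-0.89, -0.54, 0.54], [-0.38, -0.61, 0.62], [0.23, -0.58, 0.56]]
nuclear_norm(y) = 0.69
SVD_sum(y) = [[-0.25,0.07,0.16],  [-0.07,0.02,0.04],  [0.14,-0.04,-0.09]] + [[0.02, -0.07, 0.06], [0.04, -0.14, 0.12], [0.05, -0.19, 0.16]] + [[0.0, 0.00, 0.0], [-0.00, -0.00, -0.00], [0.0, 0.0, 0.0]]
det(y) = 0.00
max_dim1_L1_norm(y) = 0.49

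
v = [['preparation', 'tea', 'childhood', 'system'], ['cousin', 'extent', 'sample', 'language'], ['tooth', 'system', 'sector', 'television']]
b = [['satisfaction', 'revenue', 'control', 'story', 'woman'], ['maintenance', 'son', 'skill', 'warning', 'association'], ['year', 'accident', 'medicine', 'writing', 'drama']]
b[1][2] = 'skill'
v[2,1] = 'system'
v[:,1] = ['tea', 'extent', 'system']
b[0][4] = 'woman'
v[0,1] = 'tea'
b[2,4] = 'drama'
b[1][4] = 'association'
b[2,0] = 'year'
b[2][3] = 'writing'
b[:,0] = ['satisfaction', 'maintenance', 'year']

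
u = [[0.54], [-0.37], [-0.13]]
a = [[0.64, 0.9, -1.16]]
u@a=[[0.35, 0.49, -0.63], [-0.24, -0.33, 0.43], [-0.08, -0.12, 0.15]]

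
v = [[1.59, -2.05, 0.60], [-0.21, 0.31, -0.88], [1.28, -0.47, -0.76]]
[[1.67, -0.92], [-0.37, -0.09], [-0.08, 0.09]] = v@[[-0.37, 0.64], [-1.06, 1.04], [0.14, 0.32]]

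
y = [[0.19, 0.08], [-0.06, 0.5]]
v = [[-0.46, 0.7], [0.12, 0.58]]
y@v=[[-0.08, 0.18], [0.09, 0.25]]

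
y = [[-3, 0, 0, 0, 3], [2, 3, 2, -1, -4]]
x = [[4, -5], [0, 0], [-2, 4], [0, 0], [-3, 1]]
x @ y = [[-22, -15, -10, 5, 32], [0, 0, 0, 0, 0], [14, 12, 8, -4, -22], [0, 0, 0, 0, 0], [11, 3, 2, -1, -13]]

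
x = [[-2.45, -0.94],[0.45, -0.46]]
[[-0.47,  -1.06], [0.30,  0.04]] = x@[[0.32,0.34], [-0.33,0.24]]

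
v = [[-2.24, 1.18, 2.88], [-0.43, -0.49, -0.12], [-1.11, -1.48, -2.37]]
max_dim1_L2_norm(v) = 3.83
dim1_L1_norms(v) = [6.3, 1.04, 4.96]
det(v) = -2.98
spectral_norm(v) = 4.31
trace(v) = -5.10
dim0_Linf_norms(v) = [2.24, 1.48, 2.88]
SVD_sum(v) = [[-1.06, 1.52, 3.11],[0.05, -0.08, -0.16],[0.68, -0.98, -2.00]] + [[-1.17,  -0.37,  -0.22], [-0.53,  -0.17,  -0.10], [-1.78,  -0.56,  -0.33]] + [[-0.01, 0.02, -0.01], [0.05, -0.25, 0.14], [-0.01, 0.06, -0.03]]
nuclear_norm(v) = 6.95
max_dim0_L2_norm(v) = 3.73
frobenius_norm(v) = 4.92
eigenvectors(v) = [[(0.84+0j), (0.84-0j), 0.22+0.00j], [(0.07+0.11j), 0.07-0.11j, (-0.84+0j)], [(-0.07+0.53j), -0.07-0.53j, 0.49+0.00j]]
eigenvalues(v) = [(-2.39+1.97j), (-2.39-1.97j), (-0.31+0j)]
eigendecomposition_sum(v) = [[(-1.12+1.03j),(0.56+1.22j),1.45+1.65j], [-0.23-0.06j,(-0.11+0.18j),(-0.09+0.33j)], [(-0.55-0.8j),-0.82+0.24j,(-1.17+0.76j)]] + [[-1.12-1.03j, (0.56-1.22j), (1.45-1.65j)], [-0.23+0.06j, -0.11-0.18j, -0.09-0.33j], [(-0.55+0.8j), -0.82-0.24j, -1.17-0.76j]] + [[(-0.01+0j), 0.07+0.00j, -0.01-0.00j],  [(0.03-0j), (-0.27-0j), 0.06+0.00j],  [(-0.02+0j), (0.16+0j), -0.03-0.00j]]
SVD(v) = [[-0.84, -0.53, 0.10], [0.04, -0.24, -0.97], [0.54, -0.81, 0.23]] @ diag([4.3147307140078555, 2.340746920545311, 0.2953010659562611]) @ [[0.29, -0.42, -0.86], [0.94, 0.29, 0.18], [-0.18, 0.86, -0.48]]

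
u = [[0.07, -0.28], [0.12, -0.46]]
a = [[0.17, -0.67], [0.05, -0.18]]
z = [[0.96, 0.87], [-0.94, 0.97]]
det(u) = 0.00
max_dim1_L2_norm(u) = 0.48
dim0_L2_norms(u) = [0.14, 0.54]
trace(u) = -0.39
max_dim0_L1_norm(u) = 0.74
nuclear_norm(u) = 0.56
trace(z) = 1.93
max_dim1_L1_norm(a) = 0.84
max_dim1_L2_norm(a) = 0.69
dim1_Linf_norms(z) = [0.96, 0.97]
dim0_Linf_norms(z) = [0.96, 0.97]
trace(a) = -0.01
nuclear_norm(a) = 0.72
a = z @ u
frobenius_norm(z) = 1.87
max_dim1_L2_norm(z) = 1.35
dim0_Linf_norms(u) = [0.12, 0.46]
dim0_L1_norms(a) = [0.22, 0.85]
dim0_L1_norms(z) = [1.9, 1.84]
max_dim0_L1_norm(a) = 0.85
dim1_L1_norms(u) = [0.35, 0.58]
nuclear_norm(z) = 2.65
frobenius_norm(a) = 0.72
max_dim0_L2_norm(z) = 1.34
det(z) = 1.75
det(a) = 0.00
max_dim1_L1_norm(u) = 0.58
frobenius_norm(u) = 0.56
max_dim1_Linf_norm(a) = 0.67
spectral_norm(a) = 0.72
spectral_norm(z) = 1.36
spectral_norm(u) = 0.56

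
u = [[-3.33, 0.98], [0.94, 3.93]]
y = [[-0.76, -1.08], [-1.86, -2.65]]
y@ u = [[1.52, -4.99], [3.70, -12.24]]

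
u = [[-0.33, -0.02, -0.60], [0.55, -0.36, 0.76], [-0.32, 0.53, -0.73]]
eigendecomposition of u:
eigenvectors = [[0.35+0.00j,0.73+0.00j,0.73-0.00j], [-0.66+0.00j,(-0.02-0.49j),-0.02+0.49j], [0.67+0.00j,(-0.4-0.24j),(-0.4+0.24j)]]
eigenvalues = [(-1.42+0j), 0.21j, -0.21j]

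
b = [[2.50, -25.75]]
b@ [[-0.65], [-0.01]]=[[-1.37]]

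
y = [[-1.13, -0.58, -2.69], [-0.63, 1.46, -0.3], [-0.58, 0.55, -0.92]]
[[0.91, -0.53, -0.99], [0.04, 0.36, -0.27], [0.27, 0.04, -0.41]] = y@[[-0.12, 0.22, 0.04], [-0.08, 0.35, -0.09], [-0.27, 0.03, 0.37]]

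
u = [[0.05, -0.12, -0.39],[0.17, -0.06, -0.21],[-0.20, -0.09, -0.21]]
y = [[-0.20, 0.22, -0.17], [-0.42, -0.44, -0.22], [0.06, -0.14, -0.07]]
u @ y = [[0.02, 0.12, 0.05], [-0.02, 0.09, -0.00], [0.07, 0.02, 0.07]]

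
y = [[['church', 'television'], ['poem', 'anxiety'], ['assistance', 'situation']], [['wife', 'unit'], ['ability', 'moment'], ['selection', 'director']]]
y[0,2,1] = 'situation'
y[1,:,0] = ['wife', 'ability', 'selection']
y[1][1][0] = 'ability'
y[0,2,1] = 'situation'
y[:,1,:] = [['poem', 'anxiety'], ['ability', 'moment']]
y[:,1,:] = [['poem', 'anxiety'], ['ability', 'moment']]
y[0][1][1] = 'anxiety'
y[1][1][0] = 'ability'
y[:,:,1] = [['television', 'anxiety', 'situation'], ['unit', 'moment', 'director']]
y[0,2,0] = 'assistance'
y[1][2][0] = 'selection'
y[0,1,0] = 'poem'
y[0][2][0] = 'assistance'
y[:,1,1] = ['anxiety', 'moment']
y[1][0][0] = 'wife'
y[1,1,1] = 'moment'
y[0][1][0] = 'poem'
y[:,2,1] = ['situation', 'director']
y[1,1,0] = 'ability'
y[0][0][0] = 'church'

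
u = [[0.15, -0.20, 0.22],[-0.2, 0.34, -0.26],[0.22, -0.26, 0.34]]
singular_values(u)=[0.75, 0.08, 0.0]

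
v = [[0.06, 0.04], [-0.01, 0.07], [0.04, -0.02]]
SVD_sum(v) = [[0.03, 0.06], [0.02, 0.05], [-0.0, -0.00]] + [[0.03, -0.02],[-0.03, 0.02],[0.04, -0.02]]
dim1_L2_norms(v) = [0.07, 0.07, 0.04]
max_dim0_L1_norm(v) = 0.13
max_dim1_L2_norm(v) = 0.07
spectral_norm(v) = 0.09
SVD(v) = [[-0.71, 0.55], [-0.70, -0.54], [0.02, 0.64]] @ diag([0.08546437537289577, 0.06997028327883752]) @ [[-0.41, -0.91], [0.91, -0.41]]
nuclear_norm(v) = 0.16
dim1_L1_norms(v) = [0.1, 0.08, 0.06]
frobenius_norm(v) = 0.11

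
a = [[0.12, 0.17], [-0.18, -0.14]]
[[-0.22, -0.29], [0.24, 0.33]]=a @ [[-0.80, -1.07], [-0.71, -0.95]]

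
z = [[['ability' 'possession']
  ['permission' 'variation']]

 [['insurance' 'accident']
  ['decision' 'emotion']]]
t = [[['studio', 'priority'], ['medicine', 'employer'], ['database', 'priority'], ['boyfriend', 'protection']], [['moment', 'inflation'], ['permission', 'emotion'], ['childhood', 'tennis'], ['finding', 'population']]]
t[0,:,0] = ['studio', 'medicine', 'database', 'boyfriend']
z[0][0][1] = 'possession'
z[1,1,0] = 'decision'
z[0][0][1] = 'possession'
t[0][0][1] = 'priority'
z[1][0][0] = 'insurance'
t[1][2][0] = 'childhood'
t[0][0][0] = 'studio'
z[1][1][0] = 'decision'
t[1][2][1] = 'tennis'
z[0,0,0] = 'ability'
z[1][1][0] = 'decision'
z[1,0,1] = 'accident'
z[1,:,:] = [['insurance', 'accident'], ['decision', 'emotion']]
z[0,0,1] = 'possession'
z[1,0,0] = 'insurance'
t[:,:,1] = [['priority', 'employer', 'priority', 'protection'], ['inflation', 'emotion', 'tennis', 'population']]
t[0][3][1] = 'protection'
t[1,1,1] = 'emotion'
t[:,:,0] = [['studio', 'medicine', 'database', 'boyfriend'], ['moment', 'permission', 'childhood', 'finding']]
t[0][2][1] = 'priority'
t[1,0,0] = 'moment'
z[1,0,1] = 'accident'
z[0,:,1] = ['possession', 'variation']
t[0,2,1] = 'priority'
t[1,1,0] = 'permission'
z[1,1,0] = 'decision'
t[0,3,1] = 'protection'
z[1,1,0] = 'decision'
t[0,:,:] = [['studio', 'priority'], ['medicine', 'employer'], ['database', 'priority'], ['boyfriend', 'protection']]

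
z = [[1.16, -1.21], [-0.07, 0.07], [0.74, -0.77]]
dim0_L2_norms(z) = [1.38, 1.44]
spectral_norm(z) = 1.99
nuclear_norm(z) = 1.99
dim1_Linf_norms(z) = [1.21, 0.07, 0.77]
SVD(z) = [[-0.84, -0.29], [0.05, -0.88], [-0.54, 0.38]] @ diag([1.9899735100497258, 0.0023300859153808262]) @ [[-0.69, 0.72], [0.72, 0.69]]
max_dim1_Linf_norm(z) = 1.21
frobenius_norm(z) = 1.99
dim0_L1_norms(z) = [1.97, 2.05]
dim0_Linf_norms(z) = [1.16, 1.21]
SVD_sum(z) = [[1.16,-1.21], [-0.07,0.07], [0.74,-0.77]] + [[-0.00, -0.0], [-0.0, -0.0], [0.00, 0.00]]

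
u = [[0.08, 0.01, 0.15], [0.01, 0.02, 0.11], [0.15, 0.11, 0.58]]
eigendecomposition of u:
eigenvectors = [[-0.26, -0.91, -0.34], [-0.17, 0.38, -0.91], [-0.95, 0.18, 0.26]]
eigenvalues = [0.64, 0.05, -0.01]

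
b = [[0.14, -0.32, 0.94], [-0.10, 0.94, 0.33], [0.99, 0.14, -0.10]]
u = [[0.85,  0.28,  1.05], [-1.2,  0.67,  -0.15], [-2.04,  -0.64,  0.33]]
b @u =[[-1.41, -0.78, 0.51], [-1.89, 0.39, -0.14], [0.88, 0.44, 0.99]]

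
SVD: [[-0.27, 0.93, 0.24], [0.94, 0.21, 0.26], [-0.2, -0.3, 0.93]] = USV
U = [[0.36,0.92,0.16],[0.68,-0.15,-0.71],[-0.63,0.37,-0.68]]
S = [1.0, 1.0, 0.99]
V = [[0.67, 0.67, -0.32], [-0.46, 0.71, 0.53], [-0.58, 0.2, -0.79]]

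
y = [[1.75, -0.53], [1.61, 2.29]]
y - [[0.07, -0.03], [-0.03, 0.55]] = [[1.68, -0.50], [1.64, 1.74]]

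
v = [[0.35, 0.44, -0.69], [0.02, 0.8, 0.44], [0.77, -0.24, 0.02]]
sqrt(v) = [[0.8, 0.19, -0.53], [-0.07, 0.93, 0.26], [0.54, -0.22, 0.60]]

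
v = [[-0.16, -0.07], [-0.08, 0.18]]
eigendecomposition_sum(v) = [[-0.17, -0.03], [-0.04, -0.01]] + [[0.01, -0.04], [-0.04, 0.19]]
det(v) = -0.03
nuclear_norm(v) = 0.37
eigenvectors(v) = [[-0.98, 0.19], [-0.22, -0.98]]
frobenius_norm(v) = 0.26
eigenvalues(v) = [-0.18, 0.2]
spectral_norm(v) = 0.20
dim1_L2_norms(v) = [0.17, 0.2]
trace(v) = 0.02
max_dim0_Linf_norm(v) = 0.18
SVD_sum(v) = [[-0.00, 0.0], [-0.08, 0.18]] + [[-0.16,  -0.07], [0.00,  0.00]]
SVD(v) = [[0.02, 1.00], [1.00, -0.02]] @ diag([0.1969893816481194, 0.17462870187312152]) @ [[-0.43,0.90], [-0.9,-0.43]]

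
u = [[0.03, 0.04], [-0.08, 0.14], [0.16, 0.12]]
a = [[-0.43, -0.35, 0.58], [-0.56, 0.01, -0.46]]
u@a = [[-0.04, -0.01, -0.0], [-0.04, 0.03, -0.11], [-0.14, -0.05, 0.04]]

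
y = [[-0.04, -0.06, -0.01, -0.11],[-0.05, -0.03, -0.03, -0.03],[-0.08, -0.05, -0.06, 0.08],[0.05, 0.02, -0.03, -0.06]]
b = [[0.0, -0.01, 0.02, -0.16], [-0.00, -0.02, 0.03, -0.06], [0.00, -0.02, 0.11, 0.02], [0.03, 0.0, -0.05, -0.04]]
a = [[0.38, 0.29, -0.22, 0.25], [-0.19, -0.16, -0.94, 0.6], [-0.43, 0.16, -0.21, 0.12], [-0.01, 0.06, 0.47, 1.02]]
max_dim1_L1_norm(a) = 1.89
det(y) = -0.00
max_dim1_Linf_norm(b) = 0.16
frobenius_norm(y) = 0.22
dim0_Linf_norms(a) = [0.43, 0.29, 0.94, 1.02]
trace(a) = 1.03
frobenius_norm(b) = 0.22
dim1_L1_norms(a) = [1.14, 1.89, 0.92, 1.56]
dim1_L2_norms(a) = [0.58, 1.14, 0.52, 1.12]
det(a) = 0.26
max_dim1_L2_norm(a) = 1.14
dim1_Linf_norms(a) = [0.38, 0.94, 0.43, 1.02]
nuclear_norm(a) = 3.25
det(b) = -0.00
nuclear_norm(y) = 0.37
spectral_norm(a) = 1.25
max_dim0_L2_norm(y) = 0.15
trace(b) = 0.05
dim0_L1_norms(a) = [1.01, 0.67, 1.84, 1.99]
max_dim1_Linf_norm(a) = 1.02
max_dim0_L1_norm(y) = 0.28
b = y @ a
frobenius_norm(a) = 1.78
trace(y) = -0.19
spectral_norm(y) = 0.16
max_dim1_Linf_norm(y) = 0.11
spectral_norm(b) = 0.18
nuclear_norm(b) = 0.34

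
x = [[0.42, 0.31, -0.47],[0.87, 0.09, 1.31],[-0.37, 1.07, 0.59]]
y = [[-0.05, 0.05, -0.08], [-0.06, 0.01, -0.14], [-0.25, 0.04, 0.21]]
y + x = [[0.37, 0.36, -0.55], [0.81, 0.10, 1.17], [-0.62, 1.11, 0.80]]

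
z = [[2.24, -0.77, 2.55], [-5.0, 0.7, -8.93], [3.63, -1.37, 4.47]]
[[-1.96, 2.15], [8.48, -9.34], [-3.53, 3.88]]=z@[[0.37, -0.41], [-0.29, 0.32], [-1.18, 1.30]]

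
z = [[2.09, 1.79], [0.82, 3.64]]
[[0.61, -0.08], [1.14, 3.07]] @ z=[[1.21, 0.80], [4.90, 13.22]]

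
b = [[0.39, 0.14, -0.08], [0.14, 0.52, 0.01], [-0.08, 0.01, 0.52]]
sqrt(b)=[[0.61, 0.11, -0.06], [0.11, 0.71, 0.01], [-0.06, 0.01, 0.72]]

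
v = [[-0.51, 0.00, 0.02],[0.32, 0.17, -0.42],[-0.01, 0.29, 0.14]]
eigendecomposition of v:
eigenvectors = [[0.93+0.00j, (0.01+0.02j), (0.01-0.02j)], [(-0.34+0j), (-0.77+0j), -0.77-0.00j], [(0.17+0j), -0.03+0.64j, -0.03-0.64j]]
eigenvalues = [(-0.51+0j), (0.15+0.35j), (0.15-0.35j)]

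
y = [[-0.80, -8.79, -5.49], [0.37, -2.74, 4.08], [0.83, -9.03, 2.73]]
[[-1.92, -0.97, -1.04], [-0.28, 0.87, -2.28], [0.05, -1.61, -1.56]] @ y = [[0.31,  28.93,  3.74], [-1.35,  20.67,  -1.14], [-1.93,  18.06,  -11.10]]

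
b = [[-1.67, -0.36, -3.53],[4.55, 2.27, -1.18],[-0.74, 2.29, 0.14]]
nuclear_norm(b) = 11.49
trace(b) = 0.74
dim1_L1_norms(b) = [5.56, 8.0, 3.17]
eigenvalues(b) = [(-3.57+0j), (2.15+2.96j), (2.15-2.96j)]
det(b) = -47.84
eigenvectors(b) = [[(-0.75+0j), 0.03+0.39j, 0.03-0.39j], [(0.49+0j), 0.78+0.00j, 0.78-0.00j], [(-0.45+0j), 0.21-0.45j, 0.21+0.45j]]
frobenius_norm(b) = 6.96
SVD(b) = [[-0.30, 0.95, 0.03], [0.95, 0.3, 0.08], [0.07, 0.05, -1.0]] @ diag([5.359692786015493, 3.7465143389583613, 2.3823986961700783]) @ [[0.89, 0.45, -0.01], [-0.07, 0.12, -0.99], [0.45, -0.88, -0.14]]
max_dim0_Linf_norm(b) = 4.55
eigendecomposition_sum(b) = [[(-2.09+0j), (0.58+0j), -1.81+0.00j], [1.38-0.00j, -0.38-0.00j, (1.19-0j)], [(-1.27+0j), (0.35+0j), (-1.09+0j)]] + [[(0.21+0.78j), -0.47+0.71j, (-0.86-0.52j)], [1.59-0.28j, 1.33+1.06j, (-1.18+1.62j)], [0.26-1.00j, 0.97-0.48j, (0.62+1.12j)]] + [[0.21-0.78j, (-0.47-0.71j), -0.86+0.52j], [1.59+0.28j, (1.33-1.06j), -1.18-1.62j], [0.26+1.00j, 0.97+0.48j, (0.62-1.12j)]]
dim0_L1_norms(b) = [6.96, 4.92, 4.85]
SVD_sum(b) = [[-1.45, -0.74, 0.01], [4.54, 2.31, -0.04], [0.34, 0.17, -0.00]] + [[-0.25, 0.43, -3.53], [-0.08, 0.14, -1.11], [-0.01, 0.02, -0.19]] + [[0.03, -0.06, -0.01], [0.09, -0.17, -0.03], [-1.06, 2.1, 0.33]]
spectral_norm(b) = 5.36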